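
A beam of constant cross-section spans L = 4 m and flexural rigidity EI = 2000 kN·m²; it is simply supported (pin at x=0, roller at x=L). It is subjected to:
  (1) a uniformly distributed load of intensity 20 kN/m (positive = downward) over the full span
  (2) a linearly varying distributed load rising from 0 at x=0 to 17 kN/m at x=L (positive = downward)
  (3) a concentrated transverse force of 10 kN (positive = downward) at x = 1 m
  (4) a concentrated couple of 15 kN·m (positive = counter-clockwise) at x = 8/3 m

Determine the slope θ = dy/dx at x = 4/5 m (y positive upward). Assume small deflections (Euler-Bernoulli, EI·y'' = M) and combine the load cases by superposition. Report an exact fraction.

Load 1 — uniform load w=20 kN/m over full span:
  θ_1 = -w(L³-6Lx²+4x³)/(24EI) = -20·(4³-6·4·(4/5)²+4·(4/5)³)/(24·2000) = -66/3125 rad
Load 2 — triangular load w₀=17 kN/m (0→w₀ over full span):
  θ_2 = -w₀(7L⁴-30L²x²+15x⁴)/(360LEI) = -17·(7·4⁴-30·4²·(4/5)²+15·(4/5)⁴)/(360·4·2000) = -6188/703125 rad
Load 3 — point force P=10 kN at a=1 m (b=L-a=3):
  θ_3 = -Pb(L²-b²-3x²)/(6LEI)  [x≤a] = -10·3·(4²-3²-3·(4/5)²)/(6·4·2000) = -127/40000 rad
Load 4 — applied couple M₀=15 kN·m at a=8/3 m (b=L-a=4/3):
  θ_4 = (M₀x²/(2L)+C₁)/EI  [x≤a] with C₁=M₀(3b²-L²)/(6L)=-20/3 = (15·(4/5)²/(2·4)+(-20/3))/2000 = -41/15000 rad
Superposition: θ = Σ θ_i = -1612307/45000000 rad ≈ -0.035829 rad

θ(4/5) = -1612307/45000000 rad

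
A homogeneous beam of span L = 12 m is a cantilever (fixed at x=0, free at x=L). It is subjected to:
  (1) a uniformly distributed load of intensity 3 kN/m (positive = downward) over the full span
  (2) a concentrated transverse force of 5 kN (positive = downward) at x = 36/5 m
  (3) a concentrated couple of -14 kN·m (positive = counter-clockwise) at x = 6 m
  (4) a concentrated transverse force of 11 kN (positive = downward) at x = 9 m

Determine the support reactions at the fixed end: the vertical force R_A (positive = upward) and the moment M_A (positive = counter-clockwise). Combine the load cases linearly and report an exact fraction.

R_A = 52 kN, M_A = 365 kN·m

Load 1 — uniform load w=3 kN/m over full span:
  R_A = wL = 3·12 = 36 kN
  M_A = wL²/2 = 3·12²/2 = 216 kN·m
Load 2 — point force P=5 kN at a=36/5 m (b=L-a=24/5):
  R_A = P = 5 kN
  M_A = Pa = 5·(36/5) = 36 kN·m
Load 3 — applied couple M₀=-14 kN·m at a=6 m (b=L-a=6):
  R_A = 0 kN
  M_A = -M₀ = -(-14) = 14 kN·m
Load 4 — point force P=11 kN at a=9 m (b=L-a=3):
  R_A = P = 11 kN
  M_A = Pa = 11·9 = 99 kN·m
Superposition: R_A = 52 kN, M_A = 365 kN·m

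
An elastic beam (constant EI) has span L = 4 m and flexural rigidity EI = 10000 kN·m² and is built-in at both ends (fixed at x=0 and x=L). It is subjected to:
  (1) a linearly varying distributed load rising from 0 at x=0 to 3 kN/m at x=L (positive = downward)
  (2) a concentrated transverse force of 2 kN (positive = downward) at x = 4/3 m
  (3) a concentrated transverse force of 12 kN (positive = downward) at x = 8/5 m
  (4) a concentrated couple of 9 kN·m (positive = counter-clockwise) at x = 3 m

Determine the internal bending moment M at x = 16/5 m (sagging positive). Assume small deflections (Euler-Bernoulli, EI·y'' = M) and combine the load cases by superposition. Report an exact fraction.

Load 1 — triangular load w₀=3 kN/m (0→w₀ over full span):
  M_1 = 3w₀Lx/20 - w₀L²/30 - w₀x³/(6L) = 3·3·4·(16/5)/20 - 3·4²/30 - 3·(16/5)³/(6·4) = 8/125 kN·m
Load 2 — point force P=2 kN at a=4/3 m (b=L-a=8/3):
  M_2 = Pa²(a+3b)(L-x)/L³ - Pa²b/L²  [x>a] = 2·(4/3)²·((4/3)+3·(8/3))·(4-(16/5))/4³ - 2·(4/3)²·(8/3)/4² = -8/45 kN·m
Load 3 — point force P=12 kN at a=8/5 m (b=L-a=12/5):
  M_3 = Pa²(a+3b)(L-x)/L³ - Pa²b/L²  [x>a] = 12·(8/5)²·((8/5)+3·(12/5))·(4-(16/5))/4³ - 12·(8/5)²·(12/5)/4² = -768/625 kN·m
Load 4 — applied couple M₀=9 kN·m at a=3 m (b=L-a=1):
  M_4 = R_Ax - M_A - M₀  [x>a] with R_A=81/32, M_A=45/16 = (81/32)·(16/5) - (45/16) - 9 = -297/80 kN·m
Superposition: M = Σ M_i = -454957/90000 kN·m ≈ -5.055078 kN·m

M(16/5) = -454957/90000 kN·m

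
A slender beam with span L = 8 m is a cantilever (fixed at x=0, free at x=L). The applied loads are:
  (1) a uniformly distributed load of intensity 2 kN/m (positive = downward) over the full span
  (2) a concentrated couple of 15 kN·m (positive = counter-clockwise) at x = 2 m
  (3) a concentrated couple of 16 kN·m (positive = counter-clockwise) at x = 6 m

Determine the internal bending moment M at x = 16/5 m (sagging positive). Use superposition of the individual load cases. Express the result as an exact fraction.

M(16/5) = -176/25 kN·m

Load 1 — uniform load w=2 kN/m over full span:
  M_1 = -w(L-x)²/2 = -2·(8-(16/5))²/2 = -576/25 kN·m
Load 2 — applied couple M₀=15 kN·m at a=2 m (b=L-a=6):
  M_2 = 0  [x>a] = 0 kN·m
Load 3 — applied couple M₀=16 kN·m at a=6 m (b=L-a=2):
  M_3 = M₀  [x≤a] = 16 = 16 kN·m
Superposition: M = Σ M_i = -176/25 kN·m ≈ -7.040000 kN·m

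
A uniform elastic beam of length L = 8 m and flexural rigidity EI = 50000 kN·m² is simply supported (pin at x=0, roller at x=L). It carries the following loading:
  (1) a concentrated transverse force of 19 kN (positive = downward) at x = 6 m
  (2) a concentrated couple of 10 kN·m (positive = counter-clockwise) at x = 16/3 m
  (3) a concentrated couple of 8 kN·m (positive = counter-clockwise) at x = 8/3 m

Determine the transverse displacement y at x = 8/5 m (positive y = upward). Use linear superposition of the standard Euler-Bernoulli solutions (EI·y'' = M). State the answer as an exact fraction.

Load 1 — point force P=19 kN at a=6 m (b=L-a=2):
  y_1 = -Pbx(L²-b²-x²)/(6LEI)  [x≤a] = -19·2·(8/5)·(8²-2²-(8/5)²)/(6·8·50000) = -6821/4687500 m
Load 2 — applied couple M₀=10 kN·m at a=16/3 m (b=L-a=8/3):
  y_2 = (M₀x³/(6L)+C₁x)/EI  [x≤a] with C₁=M₀(3b²-L²)/(6L)=-80/9 = (10·(8/5)³/(6·8)+(-80/9)·(8/5))/50000 = -188/703125 m
Load 3 — applied couple M₀=8 kN·m at a=8/3 m (b=L-a=16/3):
  y_3 = (M₀x³/(6L)+C₁x)/EI  [x≤a] with C₁=M₀(3b²-L²)/(6L)=32/9 = (8·(8/5)³/(6·8)+(32/9)·(8/5))/50000 = 448/3515625 m
Superposition: y = Σ y_i = -7477/4687500 m ≈ -0.001595 m

y(8/5) = -7477/4687500 m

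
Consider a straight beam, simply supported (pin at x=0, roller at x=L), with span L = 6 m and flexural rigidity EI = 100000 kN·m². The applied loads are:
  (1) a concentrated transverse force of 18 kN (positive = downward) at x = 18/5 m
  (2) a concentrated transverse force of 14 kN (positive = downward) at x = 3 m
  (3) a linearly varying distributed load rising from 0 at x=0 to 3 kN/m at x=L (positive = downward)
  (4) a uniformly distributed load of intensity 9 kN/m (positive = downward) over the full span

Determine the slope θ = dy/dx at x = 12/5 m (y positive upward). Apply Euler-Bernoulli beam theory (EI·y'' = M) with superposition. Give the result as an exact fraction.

Load 1 — point force P=18 kN at a=18/5 m (b=L-a=12/5):
  θ_1 = -Pb(L²-b²-3x²)/(6LEI)  [x≤a] = -18·(12/5)·(6²-(12/5)²-3·(12/5)²)/(6·6·100000) = -243/1562500 rad
Load 2 — point force P=14 kN at a=3 m (b=L-a=3):
  θ_2 = -Pb(L²-b²-3x²)/(6LEI)  [x≤a] = -14·3·(6²-3²-3·(12/5)²)/(6·6·100000) = -567/5000000 rad
Load 3 — triangular load w₀=3 kN/m (0→w₀ over full span):
  θ_3 = -w₀(7L⁴-30L²x²+15x⁴)/(360LEI) = -3·(7·6⁴-30·6²·(12/5)²+15·(12/5)⁴)/(360·6·100000) = -2907/62500000 rad
Load 4 — uniform load w=9 kN/m over full span:
  θ_4 = -w(L³-6Lx²+4x³)/(24EI) = -9·(6³-6·6·(12/5)²+4·(12/5)³)/(24·100000) = -2997/12500000 rad
Superposition: θ = Σ θ_i = -69399/125000000 rad ≈ -0.000555 rad

θ(12/5) = -69399/125000000 rad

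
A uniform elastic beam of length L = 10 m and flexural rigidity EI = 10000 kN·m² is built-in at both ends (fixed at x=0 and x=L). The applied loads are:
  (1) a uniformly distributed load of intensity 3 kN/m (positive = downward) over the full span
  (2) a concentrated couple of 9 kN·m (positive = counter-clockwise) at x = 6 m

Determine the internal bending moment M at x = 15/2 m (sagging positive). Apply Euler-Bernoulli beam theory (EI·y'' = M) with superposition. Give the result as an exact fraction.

Load 1 — uniform load w=3 kN/m over full span:
  M_1 = wLx/2 - wL²/12 - wx²/2 = 3·10·(15/2)/2 - 3·10²/12 - 3·(15/2)²/2 = 25/8 kN·m
Load 2 — applied couple M₀=9 kN·m at a=6 m (b=L-a=4):
  M_2 = R_Ax - M_A - M₀  [x>a] with R_A=162/125, M_A=72/25 = (162/125)·(15/2) - (72/25) - 9 = -54/25 kN·m
Superposition: M = Σ M_i = 193/200 kN·m ≈ 0.965000 kN·m

M(15/2) = 193/200 kN·m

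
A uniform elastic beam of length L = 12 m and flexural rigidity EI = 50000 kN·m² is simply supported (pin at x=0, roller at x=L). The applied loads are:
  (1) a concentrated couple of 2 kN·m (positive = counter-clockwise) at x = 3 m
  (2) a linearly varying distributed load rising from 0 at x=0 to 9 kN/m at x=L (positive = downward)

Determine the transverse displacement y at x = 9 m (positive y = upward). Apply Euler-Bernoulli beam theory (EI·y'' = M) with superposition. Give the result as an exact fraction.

Load 1 — applied couple M₀=2 kN·m at a=3 m (b=L-a=9):
  y_1 = (M₀x³/(6L)-M₀(x-a)²/2+C₁x)/EI  [x>a] with C₁=M₀(3b²-L²)/(6L)=11/4 = (2·9³/(6·12)-2·(9-3)²/2+(11/4)·9)/50000 = 9/50000 m
Load 2 — triangular load w₀=9 kN/m (0→w₀ over full span):
  y_2 = -w₀x(7L⁴-10L²x²+3x⁴)/(360LEI) = -9·9·(7·12⁴-10·12²·9²+3·9⁴)/(360·12·50000) = -28917/1600000 m
Superposition: y = Σ y_i = -28629/1600000 m ≈ -0.017893 m

y(9) = -28629/1600000 m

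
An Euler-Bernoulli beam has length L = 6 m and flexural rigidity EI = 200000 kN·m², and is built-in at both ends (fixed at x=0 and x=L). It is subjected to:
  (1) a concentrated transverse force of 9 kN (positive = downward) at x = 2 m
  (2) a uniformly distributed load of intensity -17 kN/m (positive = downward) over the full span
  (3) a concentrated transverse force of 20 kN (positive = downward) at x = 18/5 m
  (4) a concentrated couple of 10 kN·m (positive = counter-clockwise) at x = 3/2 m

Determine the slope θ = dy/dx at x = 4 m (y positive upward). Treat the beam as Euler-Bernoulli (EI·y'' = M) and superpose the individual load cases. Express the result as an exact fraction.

θ(4) = -1979/30000000 rad

Load 1 — point force P=9 kN at a=2 m (b=L-a=4):
  θ_1 = Pa²(L-x)(2bL-(3b+a)(L-x))/(2L³EI)  [x>a] = 9·2²·(6-4)·(2·4·6-(3·4+2)·(6-4))/(2·6³·200000) = 1/60000 rad
Load 2 — uniform load w=-17 kN/m over full span:
  θ_2 = -wx(L-x)(L-2x)/(12EI) = -(-17)·4·(6-4)·(6-2·4)/(12·200000) = -17/150000 rad
Load 3 — point force P=20 kN at a=18/5 m (b=L-a=12/5):
  θ_3 = Pa²(L-x)(2bL-(3b+a)(L-x))/(2L³EI)  [x>a] = 20·(18/5)²·(6-4)·(2·(12/5)·6-(3·(12/5)+(18/5))·(6-4))/(2·6³·200000) = 27/625000 rad
Load 4 — applied couple M₀=10 kN·m at a=3/2 m (b=L-a=9/2):
  θ_4 = (R_Ax²/2 - M_Ax - M₀(x-a))/EI  [x>a] with R_A=15/8, M_A=-15/8 = ((15/8)·4²/2 - (-15/8)·4 - 10·(4-(3/2)))/200000 = -1/80000 rad
Superposition: θ = Σ θ_i = -1979/30000000 rad ≈ -0.000066 rad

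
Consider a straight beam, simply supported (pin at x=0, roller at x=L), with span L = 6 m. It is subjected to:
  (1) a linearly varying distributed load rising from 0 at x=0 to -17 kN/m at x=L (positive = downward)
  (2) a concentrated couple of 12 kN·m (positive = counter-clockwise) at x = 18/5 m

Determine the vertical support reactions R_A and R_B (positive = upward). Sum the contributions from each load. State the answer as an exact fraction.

R_A = -15 kN, R_B = -36 kN

Load 1 — triangular load w₀=-17 kN/m (0→w₀ over full span):
  R_A = w₀L/6 = (-17)·6/6 = -17 kN
  R_B = w₀L/3 = (-17)·6/3 = -34 kN
Load 2 — applied couple M₀=12 kN·m at a=18/5 m (b=L-a=12/5):
  R_A = M₀/L = 12/6 = 2 kN
  R_B = -M₀/L = -12/6 = -2 kN
Superposition: R_A = -15 kN, R_B = -36 kN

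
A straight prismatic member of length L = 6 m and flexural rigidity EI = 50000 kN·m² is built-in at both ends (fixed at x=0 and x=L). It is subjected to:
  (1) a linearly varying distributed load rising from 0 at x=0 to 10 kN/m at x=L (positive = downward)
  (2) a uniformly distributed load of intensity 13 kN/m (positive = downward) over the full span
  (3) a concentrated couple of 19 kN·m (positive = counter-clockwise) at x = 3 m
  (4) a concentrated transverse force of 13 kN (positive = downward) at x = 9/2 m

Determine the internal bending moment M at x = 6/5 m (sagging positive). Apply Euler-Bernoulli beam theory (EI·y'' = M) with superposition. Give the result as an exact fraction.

Load 1 — triangular load w₀=10 kN/m (0→w₀ over full span):
  M_1 = 3w₀Lx/20 - w₀L²/30 - w₀x³/(6L) = 3·10·6·(6/5)/20 - 10·6²/30 - 10·(6/5)³/(6·6) = -42/25 kN·m
Load 2 — uniform load w=13 kN/m over full span:
  M_2 = wLx/2 - wL²/12 - wx²/2 = 13·6·(6/5)/2 - 13·6²/12 - 13·(6/5)²/2 = -39/25 kN·m
Load 3 — applied couple M₀=19 kN·m at a=3 m (b=L-a=3):
  M_3 = R_Ax - M_A  [x≤a] with R_A=19/4, M_A=19/4 = (19/4)·(6/5) - (19/4) = 19/20 kN·m
Load 4 — point force P=13 kN at a=9/2 m (b=L-a=3/2):
  M_4 = Pb²(3a+b)x/L³ - Pab²/L²  [x≤a] = 13·(3/2)²·(3·(9/2)+(3/2))·(6/5)/6³ - 13·(9/2)·(3/2)²/6² = -39/32 kN·m
Superposition: M = Σ M_i = -2807/800 kN·m ≈ -3.508750 kN·m

M(6/5) = -2807/800 kN·m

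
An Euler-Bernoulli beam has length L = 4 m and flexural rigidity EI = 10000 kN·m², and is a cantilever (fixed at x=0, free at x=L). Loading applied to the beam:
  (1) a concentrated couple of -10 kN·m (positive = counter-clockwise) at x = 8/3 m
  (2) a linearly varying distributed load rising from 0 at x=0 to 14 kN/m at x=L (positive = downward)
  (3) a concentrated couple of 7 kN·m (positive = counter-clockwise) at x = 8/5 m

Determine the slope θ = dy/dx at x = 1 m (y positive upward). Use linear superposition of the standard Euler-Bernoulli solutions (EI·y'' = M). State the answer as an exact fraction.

Load 1 — applied couple M₀=-10 kN·m at a=8/3 m (b=L-a=4/3):
  θ_1 = M₀x/EI  [x≤a] = (-10)·1/10000 = -1/1000 rad
Load 2 — triangular load w₀=14 kN/m (0→w₀ over full span):
  θ_2 = (w₀Lx²/4-w₀L²x/3-w₀x⁴/(24L))/EI = (14·4·1²/4-14·4²·1/3-14·1⁴/(24·4))/10000 = -973/160000 rad
Load 3 — applied couple M₀=7 kN·m at a=8/5 m (b=L-a=12/5):
  θ_3 = M₀x/EI  [x≤a] = 7·1/10000 = 7/10000 rad
Superposition: θ = Σ θ_i = -1021/160000 rad ≈ -0.006381 rad

θ(1) = -1021/160000 rad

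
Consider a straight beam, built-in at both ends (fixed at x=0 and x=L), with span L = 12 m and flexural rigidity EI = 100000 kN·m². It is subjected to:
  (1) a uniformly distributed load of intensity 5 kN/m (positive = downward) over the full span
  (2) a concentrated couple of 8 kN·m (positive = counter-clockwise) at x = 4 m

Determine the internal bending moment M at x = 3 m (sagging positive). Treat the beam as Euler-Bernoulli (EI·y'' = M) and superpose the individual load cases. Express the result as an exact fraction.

Load 1 — uniform load w=5 kN/m over full span:
  M_1 = wLx/2 - wL²/12 - wx²/2 = 5·12·3/2 - 5·12²/12 - 5·3²/2 = 15/2 kN·m
Load 2 — applied couple M₀=8 kN·m at a=4 m (b=L-a=8):
  M_2 = R_Ax - M_A  [x≤a] with R_A=8/9, M_A=0 = (8/9)·3 - 0 = 8/3 kN·m
Superposition: M = Σ M_i = 61/6 kN·m ≈ 10.166667 kN·m

M(3) = 61/6 kN·m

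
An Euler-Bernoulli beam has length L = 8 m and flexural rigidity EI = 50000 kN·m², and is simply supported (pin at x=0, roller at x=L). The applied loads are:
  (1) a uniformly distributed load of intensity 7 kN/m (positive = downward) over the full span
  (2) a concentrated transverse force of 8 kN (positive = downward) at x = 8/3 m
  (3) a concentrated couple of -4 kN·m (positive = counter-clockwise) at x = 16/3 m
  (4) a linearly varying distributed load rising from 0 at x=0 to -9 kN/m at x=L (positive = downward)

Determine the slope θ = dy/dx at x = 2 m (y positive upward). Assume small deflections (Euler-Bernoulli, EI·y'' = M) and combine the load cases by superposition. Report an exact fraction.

Load 1 — uniform load w=7 kN/m over full span:
  θ_1 = -w(L³-6Lx²+4x³)/(24EI) = -7·(8³-6·8·2²+4·2³)/(24·50000) = -77/37500 rad
Load 2 — point force P=8 kN at a=8/3 m (b=L-a=16/3):
  θ_2 = -Pb(L²-b²-3x²)/(6LEI)  [x≤a] = -8·(16/3)·(8²-(16/3)²-3·2²)/(6·8·50000) = -106/253125 rad
Load 3 — applied couple M₀=-4 kN·m at a=16/3 m (b=L-a=8/3):
  θ_3 = (M₀x²/(2L)+C₁)/EI  [x≤a] with C₁=M₀(3b²-L²)/(6L)=32/9 = ((-4)·2²/(2·8)+(32/9))/50000 = 23/450000 rad
Load 4 — triangular load w₀=-9 kN/m (0→w₀ over full span):
  θ_4 = -w₀(7L⁴-30L²x²+15x⁴)/(360LEI) = -(-9)·(7·8⁴-30·8²·2²+15·2⁴)/(360·8·50000) = 1327/1000000 rad
Superposition: θ = Σ θ_i = -88613/81000000 rad ≈ -0.001094 rad

θ(2) = -88613/81000000 rad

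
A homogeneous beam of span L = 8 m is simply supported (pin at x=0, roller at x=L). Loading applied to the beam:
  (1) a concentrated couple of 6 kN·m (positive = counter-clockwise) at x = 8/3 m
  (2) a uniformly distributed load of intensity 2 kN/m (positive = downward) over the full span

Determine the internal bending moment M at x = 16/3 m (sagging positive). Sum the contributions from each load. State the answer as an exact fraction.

Load 1 — applied couple M₀=6 kN·m at a=8/3 m (b=L-a=16/3):
  M_1 = M₀x/L - M₀  [x>a] = 6·(16/3)/8 - 6 = -2 kN·m
Load 2 — uniform load w=2 kN/m over full span:
  M_2 = wx(L-x)/2 = 2·(16/3)·(8-(16/3))/2 = 128/9 kN·m
Superposition: M = Σ M_i = 110/9 kN·m ≈ 12.222222 kN·m

M(16/3) = 110/9 kN·m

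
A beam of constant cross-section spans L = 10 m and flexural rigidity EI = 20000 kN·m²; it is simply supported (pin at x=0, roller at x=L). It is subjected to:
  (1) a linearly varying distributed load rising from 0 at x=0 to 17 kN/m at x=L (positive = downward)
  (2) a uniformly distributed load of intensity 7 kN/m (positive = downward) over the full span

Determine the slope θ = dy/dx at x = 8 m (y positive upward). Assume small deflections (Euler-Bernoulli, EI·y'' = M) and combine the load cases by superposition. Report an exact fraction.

Load 1 — triangular load w₀=17 kN/m (0→w₀ over full span):
  θ_1 = -w₀(7L⁴-30L²x²+15x⁴)/(360LEI) = -17·(7·10⁴-30·10²·8²+15·8⁴)/(360·10·20000) = 12869/900000 rad
Load 2 — uniform load w=7 kN/m over full span:
  θ_2 = -w(L³-6Lx²+4x³)/(24EI) = -7·(10³-6·10·8²+4·8³)/(24·20000) = 231/20000 rad
Superposition: θ = Σ θ_i = 727/28125 rad ≈ 0.025849 rad

θ(8) = 727/28125 rad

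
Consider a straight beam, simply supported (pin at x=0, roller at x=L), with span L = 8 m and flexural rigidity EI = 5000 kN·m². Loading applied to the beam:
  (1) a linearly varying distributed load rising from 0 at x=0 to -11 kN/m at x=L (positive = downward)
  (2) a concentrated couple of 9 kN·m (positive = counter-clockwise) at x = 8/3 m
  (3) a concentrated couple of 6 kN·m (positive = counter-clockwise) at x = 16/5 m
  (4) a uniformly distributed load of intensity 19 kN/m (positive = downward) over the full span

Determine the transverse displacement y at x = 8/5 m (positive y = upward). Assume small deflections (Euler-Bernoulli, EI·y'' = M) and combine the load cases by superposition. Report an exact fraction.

Load 1 — triangular load w₀=-11 kN/m (0→w₀ over full span):
  y_1 = -w₀x(7L⁴-10L²x²+3x⁴)/(360LEI) = -(-11)·(8/5)·(7·8⁴-10·8²·(8/5)²+3·(8/5)⁴)/(360·8·5000) = 968704/29296875 m
Load 2 — applied couple M₀=9 kN·m at a=8/3 m (b=L-a=16/3):
  y_2 = (M₀x³/(6L)+C₁x)/EI  [x≤a] with C₁=M₀(3b²-L²)/(6L)=4 = (9·(8/5)³/(6·8)+4·(8/5))/5000 = 112/78125 m
Load 3 — applied couple M₀=6 kN·m at a=16/5 m (b=L-a=24/5):
  y_3 = (M₀x³/(6L)+C₁x)/EI  [x≤a] with C₁=M₀(3b²-L²)/(6L)=16/25 = (6·(8/5)³/(6·8)+(16/25)·(8/5))/5000 = 24/78125 m
Load 4 — uniform load w=19 kN/m over full span:
  y_4 = -wx(L³-2Lx²+x³)/(24EI) = -19·(8/5)·(8³-2·8·(8/5)²+(8/5)³)/(24·5000) = -141056/1171875 m
Superposition: y = Σ y_i = -2506696/29296875 m ≈ -0.085562 m

y(8/5) = -2506696/29296875 m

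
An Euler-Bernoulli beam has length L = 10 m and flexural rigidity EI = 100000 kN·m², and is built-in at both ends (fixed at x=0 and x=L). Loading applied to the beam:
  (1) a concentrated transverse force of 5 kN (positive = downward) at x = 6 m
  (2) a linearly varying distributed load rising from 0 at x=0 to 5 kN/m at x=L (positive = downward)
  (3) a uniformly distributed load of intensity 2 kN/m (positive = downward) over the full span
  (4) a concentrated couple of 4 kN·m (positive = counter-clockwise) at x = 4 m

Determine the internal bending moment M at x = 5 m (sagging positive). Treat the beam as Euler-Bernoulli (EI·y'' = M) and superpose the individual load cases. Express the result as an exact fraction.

Load 1 — point force P=5 kN at a=6 m (b=L-a=4):
  M_1 = Pb²(3a+b)x/L³ - Pab²/L²  [x≤a] = 5·4²·(3·6+4)·5/10³ - 5·6·4²/10² = 4 kN·m
Load 2 — triangular load w₀=5 kN/m (0→w₀ over full span):
  M_2 = 3w₀Lx/20 - w₀L²/30 - w₀x³/(6L) = 3·5·10·5/20 - 5·10²/30 - 5·5³/(6·10) = 125/12 kN·m
Load 3 — uniform load w=2 kN/m over full span:
  M_3 = wLx/2 - wL²/12 - wx²/2 = 2·10·5/2 - 2·10²/12 - 2·5²/2 = 25/3 kN·m
Load 4 — applied couple M₀=4 kN·m at a=4 m (b=L-a=6):
  M_4 = R_Ax - M_A - M₀  [x>a] with R_A=72/125, M_A=12/25 = (72/125)·5 - (12/25) - 4 = -8/5 kN·m
Superposition: M = Σ M_i = 423/20 kN·m ≈ 21.150000 kN·m

M(5) = 423/20 kN·m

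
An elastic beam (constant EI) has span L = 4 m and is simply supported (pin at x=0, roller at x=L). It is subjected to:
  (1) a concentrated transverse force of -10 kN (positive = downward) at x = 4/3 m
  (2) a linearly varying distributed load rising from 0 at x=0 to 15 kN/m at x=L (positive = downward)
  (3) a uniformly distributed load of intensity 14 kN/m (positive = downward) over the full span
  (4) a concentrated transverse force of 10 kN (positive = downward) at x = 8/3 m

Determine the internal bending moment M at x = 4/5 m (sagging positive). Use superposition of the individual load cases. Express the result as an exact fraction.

M(4/5) = 344/15 kN·m

Load 1 — point force P=-10 kN at a=4/3 m (b=L-a=8/3):
  M_1 = Pbx/L  [x≤a] = (-10)·(8/3)·(4/5)/4 = -16/3 kN·m
Load 2 — triangular load w₀=15 kN/m (0→w₀ over full span):
  M_2 = w₀Lx/6 - w₀x³/(6L) = 15·4·(4/5)/6 - 15·(4/5)³/(6·4) = 192/25 kN·m
Load 3 — uniform load w=14 kN/m over full span:
  M_3 = wx(L-x)/2 = 14·(4/5)·(4-(4/5))/2 = 448/25 kN·m
Load 4 — point force P=10 kN at a=8/3 m (b=L-a=4/3):
  M_4 = Pbx/L  [x≤a] = 10·(4/3)·(4/5)/4 = 8/3 kN·m
Superposition: M = Σ M_i = 344/15 kN·m ≈ 22.933333 kN·m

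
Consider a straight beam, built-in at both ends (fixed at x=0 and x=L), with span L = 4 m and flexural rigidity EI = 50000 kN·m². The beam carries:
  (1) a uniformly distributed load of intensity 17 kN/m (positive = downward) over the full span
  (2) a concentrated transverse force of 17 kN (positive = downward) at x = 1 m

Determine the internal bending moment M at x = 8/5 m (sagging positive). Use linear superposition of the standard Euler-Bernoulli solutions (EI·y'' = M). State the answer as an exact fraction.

M(8/5) = 15793/1200 kN·m

Load 1 — uniform load w=17 kN/m over full span:
  M_1 = wLx/2 - wL²/12 - wx²/2 = 17·4·(8/5)/2 - 17·4²/12 - 17·(8/5)²/2 = 748/75 kN·m
Load 2 — point force P=17 kN at a=1 m (b=L-a=3):
  M_2 = Pa²(a+3b)(L-x)/L³ - Pa²b/L²  [x>a] = 17·1²·(1+3·3)·(4-(8/5))/4³ - 17·1²·3/4² = 51/16 kN·m
Superposition: M = Σ M_i = 15793/1200 kN·m ≈ 13.160833 kN·m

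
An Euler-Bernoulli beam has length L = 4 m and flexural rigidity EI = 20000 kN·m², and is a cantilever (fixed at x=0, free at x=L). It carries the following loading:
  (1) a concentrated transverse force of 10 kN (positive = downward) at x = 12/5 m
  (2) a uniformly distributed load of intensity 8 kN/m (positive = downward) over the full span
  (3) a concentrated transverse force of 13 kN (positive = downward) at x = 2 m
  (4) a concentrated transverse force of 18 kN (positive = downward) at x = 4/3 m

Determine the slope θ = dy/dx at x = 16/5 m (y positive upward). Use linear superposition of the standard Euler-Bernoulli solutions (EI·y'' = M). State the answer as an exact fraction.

θ(16/5) = -29147/3750000 rad

Load 1 — point force P=10 kN at a=12/5 m (b=L-a=8/5):
  θ_1 = -Pa²/(2EI)  [x>a] = -10·(12/5)²/(2·20000) = -9/6250 rad
Load 2 — uniform load w=8 kN/m over full span:
  θ_2 = -wx(x²-3Lx+3L²)/(6EI) = -8·(16/5)·((16/5)²-3·4·(16/5)+3·4²)/(6·20000) = -992/234375 rad
Load 3 — point force P=13 kN at a=2 m (b=L-a=2):
  θ_3 = -Pa²/(2EI)  [x>a] = -13·2²/(2·20000) = -13/10000 rad
Load 4 — point force P=18 kN at a=4/3 m (b=L-a=8/3):
  θ_4 = -Pa²/(2EI)  [x>a] = -18·(4/3)²/(2·20000) = -1/1250 rad
Superposition: θ = Σ θ_i = -29147/3750000 rad ≈ -0.007773 rad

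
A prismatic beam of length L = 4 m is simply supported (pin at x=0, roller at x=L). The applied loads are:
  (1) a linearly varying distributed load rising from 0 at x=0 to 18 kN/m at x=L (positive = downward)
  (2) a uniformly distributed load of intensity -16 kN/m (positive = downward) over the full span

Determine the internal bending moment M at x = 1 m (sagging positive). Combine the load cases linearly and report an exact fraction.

Load 1 — triangular load w₀=18 kN/m (0→w₀ over full span):
  M_1 = w₀Lx/6 - w₀x³/(6L) = 18·4·1/6 - 18·1³/(6·4) = 45/4 kN·m
Load 2 — uniform load w=-16 kN/m over full span:
  M_2 = wx(L-x)/2 = (-16)·1·(4-1)/2 = -24 kN·m
Superposition: M = Σ M_i = -51/4 kN·m ≈ -12.750000 kN·m

M(1) = -51/4 kN·m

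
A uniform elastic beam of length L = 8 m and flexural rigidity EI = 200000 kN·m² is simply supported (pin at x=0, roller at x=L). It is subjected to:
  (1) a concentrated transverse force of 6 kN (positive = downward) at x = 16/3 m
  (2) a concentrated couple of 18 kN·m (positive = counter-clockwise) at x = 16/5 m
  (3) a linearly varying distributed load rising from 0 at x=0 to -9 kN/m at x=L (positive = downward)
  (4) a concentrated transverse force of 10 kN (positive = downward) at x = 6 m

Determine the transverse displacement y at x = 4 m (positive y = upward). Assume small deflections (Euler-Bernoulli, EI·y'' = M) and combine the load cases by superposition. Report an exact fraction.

y(4) = 23299/33750000 m

Load 1 — point force P=6 kN at a=16/3 m (b=L-a=8/3):
  y_1 = -Pbx(L²-b²-x²)/(6LEI)  [x≤a] = -6·(8/3)·4·(8²-(8/3)²-4²)/(6·8·200000) = -23/84375 m
Load 2 — applied couple M₀=18 kN·m at a=16/5 m (b=L-a=24/5):
  y_2 = (M₀x³/(6L)-M₀(x-a)²/2+C₁x)/EI  [x>a] with C₁=M₀(3b²-L²)/(6L)=48/25 = (18·4³/(6·8)-18·(4-(16/5))²/2+(48/25)·4)/200000 = 81/625000 m
Load 3 — triangular load w₀=-9 kN/m (0→w₀ over full span):
  y_3 = -w₀x(7L⁴-10L²x²+3x⁴)/(360LEI) = -(-9)·4·(7·8⁴-10·8²·4²+3·4⁴)/(360·8·200000) = 3/2500 m
Load 4 — point force P=10 kN at a=6 m (b=L-a=2):
  y_4 = -Pbx(L²-b²-x²)/(6LEI)  [x≤a] = -10·2·4·(8²-2²-4²)/(6·8·200000) = -11/30000 m
Superposition: y = Σ y_i = 23299/33750000 m ≈ 0.000690 m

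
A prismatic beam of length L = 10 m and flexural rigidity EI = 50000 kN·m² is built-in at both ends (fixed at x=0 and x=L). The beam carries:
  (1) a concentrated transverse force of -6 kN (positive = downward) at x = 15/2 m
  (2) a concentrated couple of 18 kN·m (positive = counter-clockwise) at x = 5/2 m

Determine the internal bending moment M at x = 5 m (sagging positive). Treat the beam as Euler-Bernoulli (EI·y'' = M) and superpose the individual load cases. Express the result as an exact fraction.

Load 1 — point force P=-6 kN at a=15/2 m (b=L-a=5/2):
  M_1 = Pb²(3a+b)x/L³ - Pab²/L²  [x≤a] = (-6)·(5/2)²·(3·(15/2)+(5/2))·5/10³ - (-6)·(15/2)·(5/2)²/10² = -15/8 kN·m
Load 2 — applied couple M₀=18 kN·m at a=5/2 m (b=L-a=15/2):
  M_2 = R_Ax - M_A - M₀  [x>a] with R_A=81/40, M_A=-27/8 = (81/40)·5 - (-27/8) - 18 = -9/2 kN·m
Superposition: M = Σ M_i = -51/8 kN·m ≈ -6.375000 kN·m

M(5) = -51/8 kN·m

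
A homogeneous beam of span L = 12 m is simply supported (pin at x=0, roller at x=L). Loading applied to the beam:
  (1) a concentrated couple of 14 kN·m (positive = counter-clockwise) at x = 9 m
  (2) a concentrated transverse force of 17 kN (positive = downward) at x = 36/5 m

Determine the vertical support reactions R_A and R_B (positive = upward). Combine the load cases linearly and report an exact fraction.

Load 1 — applied couple M₀=14 kN·m at a=9 m (b=L-a=3):
  R_A = M₀/L = 14/12 = 7/6 kN
  R_B = -M₀/L = -14/12 = -7/6 kN
Load 2 — point force P=17 kN at a=36/5 m (b=L-a=24/5):
  R_A = Pb/L = 17·(24/5)/12 = 34/5 kN
  R_B = Pa/L = 17·(36/5)/12 = 51/5 kN
Superposition: R_A = 239/30 kN, R_B = 271/30 kN

R_A = 239/30 kN, R_B = 271/30 kN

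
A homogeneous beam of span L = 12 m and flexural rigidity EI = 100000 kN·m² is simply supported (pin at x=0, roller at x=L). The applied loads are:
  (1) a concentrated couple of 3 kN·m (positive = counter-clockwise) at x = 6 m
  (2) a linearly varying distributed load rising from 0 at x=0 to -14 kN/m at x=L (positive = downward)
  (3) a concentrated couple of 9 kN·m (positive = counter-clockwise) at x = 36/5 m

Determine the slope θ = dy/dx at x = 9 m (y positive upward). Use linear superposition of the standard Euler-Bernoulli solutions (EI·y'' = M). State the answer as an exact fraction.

Load 1 — applied couple M₀=3 kN·m at a=6 m (b=L-a=6):
  θ_1 = (M₀x²/(2L)-M₀(x-a)+C₁)/EI  [x>a] with C₁=M₀(3b²-L²)/(6L)=-3/2 = (3·9²/(2·12)-3·(9-6)+(-3/2))/100000 = -3/800000 rad
Load 2 — triangular load w₀=-14 kN/m (0→w₀ over full span):
  θ_2 = -w₀(7L⁴-30L²x²+15x⁴)/(360LEI) = -(-14)·(7·12⁴-30·12²·9²+15·9⁴)/(360·12·100000) = -27573/8000000 rad
Load 3 — applied couple M₀=9 kN·m at a=36/5 m (b=L-a=24/5):
  θ_3 = (M₀x²/(2L)-M₀(x-a)+C₁)/EI  [x>a] with C₁=M₀(3b²-L²)/(6L)=-234/25 = (9·9²/(2·12)-9·(9-(36/5))+(-234/25))/100000 = 963/20000000 rad
Superposition: θ = Σ θ_i = -136089/40000000 rad ≈ -0.003402 rad

θ(9) = -136089/40000000 rad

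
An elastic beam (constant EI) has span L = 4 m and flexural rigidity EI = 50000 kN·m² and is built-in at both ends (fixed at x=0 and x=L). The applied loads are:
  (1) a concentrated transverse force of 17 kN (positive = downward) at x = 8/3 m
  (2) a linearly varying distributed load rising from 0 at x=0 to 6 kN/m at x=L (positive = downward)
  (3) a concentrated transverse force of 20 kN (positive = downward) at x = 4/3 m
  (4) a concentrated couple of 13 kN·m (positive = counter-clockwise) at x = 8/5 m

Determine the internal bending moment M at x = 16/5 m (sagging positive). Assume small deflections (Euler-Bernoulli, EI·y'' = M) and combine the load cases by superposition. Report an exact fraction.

Load 1 — point force P=17 kN at a=8/3 m (b=L-a=4/3):
  M_1 = Pa²(a+3b)(L-x)/L³ - Pa²b/L²  [x>a] = 17·(8/3)²·((8/3)+3·(4/3))·(4-(16/5))/4³ - 17·(8/3)²·(4/3)/4² = 0 kN·m
Load 2 — triangular load w₀=6 kN/m (0→w₀ over full span):
  M_2 = 3w₀Lx/20 - w₀L²/30 - w₀x³/(6L) = 3·6·4·(16/5)/20 - 6·4²/30 - 6·(16/5)³/(6·4) = 16/125 kN·m
Load 3 — point force P=20 kN at a=4/3 m (b=L-a=8/3):
  M_3 = Pa²(a+3b)(L-x)/L³ - Pa²b/L²  [x>a] = 20·(4/3)²·((4/3)+3·(8/3))·(4-(16/5))/4³ - 20·(4/3)²·(8/3)/4² = -16/9 kN·m
Load 4 — applied couple M₀=13 kN·m at a=8/5 m (b=L-a=12/5):
  M_4 = R_Ax - M_A - M₀  [x>a] with R_A=117/25, M_A=39/25 = (117/25)·(16/5) - (39/25) - 13 = 52/125 kN·m
Superposition: M = Σ M_i = -1388/1125 kN·m ≈ -1.233778 kN·m

M(16/5) = -1388/1125 kN·m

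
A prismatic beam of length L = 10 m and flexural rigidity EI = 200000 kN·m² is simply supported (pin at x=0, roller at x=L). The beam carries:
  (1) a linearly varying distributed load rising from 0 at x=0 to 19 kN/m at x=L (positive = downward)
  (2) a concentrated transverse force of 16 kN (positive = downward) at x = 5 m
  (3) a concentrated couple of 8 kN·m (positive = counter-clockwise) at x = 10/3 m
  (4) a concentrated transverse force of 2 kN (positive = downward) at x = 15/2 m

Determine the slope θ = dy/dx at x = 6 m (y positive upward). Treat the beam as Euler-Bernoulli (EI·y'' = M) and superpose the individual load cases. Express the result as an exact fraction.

θ(6) = 31837/48000000 rad

Load 1 — triangular load w₀=19 kN/m (0→w₀ over full span):
  θ_1 = -w₀(7L⁴-30L²x²+15x⁴)/(360LEI) = -19·(7·10⁴-30·10²·6²+15·6⁴)/(360·10·200000) = 551/1125000 rad
Load 2 — point force P=16 kN at a=5 m (b=L-a=5):
  θ_2 = -Pa(2L²-6Lx+3x²+a²)/(6LEI)  [x>a] = -16·5·(2·10²-6·10·6+3·6²+5²)/(6·10·200000) = 9/50000 rad
Load 3 — applied couple M₀=8 kN·m at a=10/3 m (b=L-a=20/3):
  θ_3 = (M₀x²/(2L)-M₀(x-a)+C₁)/EI  [x>a] with C₁=M₀(3b²-L²)/(6L)=40/9 = (8·6²/(2·10)-8·(6-(10/3))+(40/9))/200000 = -7/562500 rad
Load 4 — point force P=2 kN at a=15/2 m (b=L-a=5/2):
  θ_4 = -Pb(L²-b²-3x²)/(6LEI)  [x≤a] = -2·(5/2)·(10²-(5/2)²-3·6²)/(6·10·200000) = 19/3200000 rad
Superposition: θ = Σ θ_i = 31837/48000000 rad ≈ 0.000663 rad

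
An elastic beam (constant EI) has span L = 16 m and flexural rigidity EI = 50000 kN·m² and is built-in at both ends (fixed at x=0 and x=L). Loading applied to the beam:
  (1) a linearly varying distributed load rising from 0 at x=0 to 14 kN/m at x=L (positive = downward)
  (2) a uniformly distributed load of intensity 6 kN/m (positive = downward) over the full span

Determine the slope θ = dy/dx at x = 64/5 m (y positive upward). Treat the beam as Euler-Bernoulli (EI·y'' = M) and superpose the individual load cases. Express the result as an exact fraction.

θ(64/5) = 51712/5859375 rad

Load 1 — triangular load w₀=14 kN/m (0→w₀ over full span):
  θ_1 = -w₀(2x(L-x)(L-2x)(x+2L)+x²(L-x)²)/(120LEI) = -14·(2·(64/5)·(16-(64/5))·(16-2·(64/5))·((64/5)+2·16)+(64/5)²·(16-(64/5))²)/(120·16·50000) = 28672/5859375 rad
Load 2 — uniform load w=6 kN/m over full span:
  θ_2 = -wx(L-x)(L-2x)/(12EI) = -6·(64/5)·(16-(64/5))·(16-2·(64/5))/(12·50000) = 1536/390625 rad
Superposition: θ = Σ θ_i = 51712/5859375 rad ≈ 0.008826 rad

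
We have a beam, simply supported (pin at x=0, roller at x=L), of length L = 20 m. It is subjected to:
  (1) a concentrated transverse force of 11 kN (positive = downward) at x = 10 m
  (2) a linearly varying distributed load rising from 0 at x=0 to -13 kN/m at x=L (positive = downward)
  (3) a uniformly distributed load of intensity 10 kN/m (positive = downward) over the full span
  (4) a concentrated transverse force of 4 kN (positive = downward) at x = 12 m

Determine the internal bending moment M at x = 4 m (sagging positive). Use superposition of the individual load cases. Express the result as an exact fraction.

M(4) = 182 kN·m

Load 1 — point force P=11 kN at a=10 m (b=L-a=10):
  M_1 = Pbx/L  [x≤a] = 11·10·4/20 = 22 kN·m
Load 2 — triangular load w₀=-13 kN/m (0→w₀ over full span):
  M_2 = w₀Lx/6 - w₀x³/(6L) = (-13)·20·4/6 - (-13)·4³/(6·20) = -832/5 kN·m
Load 3 — uniform load w=10 kN/m over full span:
  M_3 = wx(L-x)/2 = 10·4·(20-4)/2 = 320 kN·m
Load 4 — point force P=4 kN at a=12 m (b=L-a=8):
  M_4 = Pbx/L  [x≤a] = 4·8·4/20 = 32/5 kN·m
Superposition: M = Σ M_i = 182 kN·m ≈ 182.000000 kN·m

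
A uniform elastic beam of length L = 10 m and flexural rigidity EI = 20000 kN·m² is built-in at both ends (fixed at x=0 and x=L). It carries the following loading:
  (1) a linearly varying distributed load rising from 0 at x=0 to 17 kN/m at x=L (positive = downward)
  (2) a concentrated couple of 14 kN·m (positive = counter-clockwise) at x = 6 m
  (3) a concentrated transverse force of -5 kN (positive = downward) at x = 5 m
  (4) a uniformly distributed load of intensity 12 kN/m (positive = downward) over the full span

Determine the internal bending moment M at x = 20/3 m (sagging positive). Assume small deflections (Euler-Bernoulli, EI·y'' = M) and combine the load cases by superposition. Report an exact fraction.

M(20/3) = 450301/8100 kN·m

Load 1 — triangular load w₀=17 kN/m (0→w₀ over full span):
  M_1 = 3w₀Lx/20 - w₀L²/30 - w₀x³/(6L) = 3·17·10·(20/3)/20 - 17·10²/30 - 17·(20/3)³/(6·10) = 2380/81 kN·m
Load 2 — applied couple M₀=14 kN·m at a=6 m (b=L-a=4):
  M_2 = R_Ax - M_A - M₀  [x>a] with R_A=252/125, M_A=112/25 = (252/125)·(20/3) - (112/25) - 14 = -126/25 kN·m
Load 3 — point force P=-5 kN at a=5 m (b=L-a=5):
  M_3 = Pa²(a+3b)(L-x)/L³ - Pa²b/L²  [x>a] = (-5)·5²·(5+3·5)·(10-(20/3))/10³ - (-5)·5²·5/10² = -25/12 kN·m
Load 4 — uniform load w=12 kN/m over full span:
  M_4 = wLx/2 - wL²/12 - wx²/2 = 12·10·(20/3)/2 - 12·10²/12 - 12·(20/3)²/2 = 100/3 kN·m
Superposition: M = Σ M_i = 450301/8100 kN·m ≈ 55.592716 kN·m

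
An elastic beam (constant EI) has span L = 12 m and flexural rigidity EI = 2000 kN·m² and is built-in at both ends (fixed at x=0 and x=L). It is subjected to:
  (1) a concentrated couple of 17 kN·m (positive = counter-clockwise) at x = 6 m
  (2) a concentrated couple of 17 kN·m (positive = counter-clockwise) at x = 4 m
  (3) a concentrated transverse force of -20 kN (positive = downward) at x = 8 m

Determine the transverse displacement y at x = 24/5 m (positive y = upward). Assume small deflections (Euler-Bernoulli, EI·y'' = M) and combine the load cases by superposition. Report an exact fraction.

y(24/5) = 3019/46875 m

Load 1 — applied couple M₀=17 kN·m at a=6 m (b=L-a=6):
  y_1 = (R_Ax³/6 - M_Ax²/2)/EI  [x≤a] with R_A=17/8, M_A=17/4 = ((17/8)·(24/5)³/6 - (17/4)·(24/5)²/2)/2000 = -153/31250 m
Load 2 — applied couple M₀=17 kN·m at a=4 m (b=L-a=8):
  y_2 = (R_Ax³/6 - M_Ax²/2 - M₀(x-a)²/2)/EI  [x>a] with R_A=17/9, M_A=0 = ((17/9)·(24/5)³/6 - 0·(24/5)²/2 - 17·((24/5)-4)²/2)/2000 = 459/31250 m
Load 3 — point force P=-20 kN at a=8 m (b=L-a=4):
  y_3 = -Pb²x²(3aL-(3a+b)x)/(6L³EI)  [x≤a] = -(-20)·4²·(24/5)²·(3·8·12-(3·8+4)·(24/5))/(6·12³·2000) = 512/9375 m
Superposition: y = Σ y_i = 3019/46875 m ≈ 0.064405 m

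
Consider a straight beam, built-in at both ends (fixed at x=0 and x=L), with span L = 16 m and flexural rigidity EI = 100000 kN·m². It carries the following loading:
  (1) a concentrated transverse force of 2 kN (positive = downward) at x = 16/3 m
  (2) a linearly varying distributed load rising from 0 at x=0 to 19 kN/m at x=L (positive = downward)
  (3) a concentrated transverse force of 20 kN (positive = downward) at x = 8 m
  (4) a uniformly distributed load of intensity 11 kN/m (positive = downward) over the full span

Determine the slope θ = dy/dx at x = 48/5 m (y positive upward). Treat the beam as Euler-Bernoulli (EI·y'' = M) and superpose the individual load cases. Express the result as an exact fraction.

θ(48/5) = 63368/17578125 rad

Load 1 — point force P=2 kN at a=16/3 m (b=L-a=32/3):
  θ_1 = Pa²(L-x)(2bL-(3b+a)(L-x))/(2L³EI)  [x>a] = 2·(16/3)²·(16-(48/5))·(2·(32/3)·16-(3·(32/3)+(16/3))·(16-(48/5)))/(2·16³·100000) = 32/703125 rad
Load 2 — triangular load w₀=19 kN/m (0→w₀ over full span):
  θ_2 = -w₀(2x(L-x)(L-2x)(x+2L)+x²(L-x)²)/(120LEI) = -19·(2·(48/5)·(16-(48/5))·(16-2·(48/5))·((48/5)+2·16)+(48/5)²·(16-(48/5))²)/(120·16·100000) = 2432/1953125 rad
Load 3 — point force P=20 kN at a=8 m (b=L-a=8):
  θ_3 = Pa²(L-x)(2bL-(3b+a)(L-x))/(2L³EI)  [x>a] = 20·8²·(16-(48/5))·(2·8·16-(3·8+8)·(16-(48/5)))/(2·16³·100000) = 8/15625 rad
Load 4 — uniform load w=11 kN/m over full span:
  θ_4 = -wx(L-x)(L-2x)/(12EI) = -11·(48/5)·(16-(48/5))·(16-2·(48/5))/(12·100000) = 704/390625 rad
Superposition: θ = Σ θ_i = 63368/17578125 rad ≈ 0.003605 rad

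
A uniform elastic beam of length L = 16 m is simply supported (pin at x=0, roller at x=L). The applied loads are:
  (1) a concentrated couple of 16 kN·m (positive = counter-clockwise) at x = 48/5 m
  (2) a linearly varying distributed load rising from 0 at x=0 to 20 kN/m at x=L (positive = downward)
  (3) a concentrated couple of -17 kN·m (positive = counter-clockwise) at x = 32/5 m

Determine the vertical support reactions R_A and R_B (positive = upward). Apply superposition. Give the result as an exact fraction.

R_A = 2557/48 kN, R_B = 5123/48 kN

Load 1 — applied couple M₀=16 kN·m at a=48/5 m (b=L-a=32/5):
  R_A = M₀/L = 16/16 = 1 kN
  R_B = -M₀/L = -16/16 = -1 kN
Load 2 — triangular load w₀=20 kN/m (0→w₀ over full span):
  R_A = w₀L/6 = 20·16/6 = 160/3 kN
  R_B = w₀L/3 = 20·16/3 = 320/3 kN
Load 3 — applied couple M₀=-17 kN·m at a=32/5 m (b=L-a=48/5):
  R_A = M₀/L = (-17)/16 = -17/16 kN
  R_B = -M₀/L = -(-17)/16 = 17/16 kN
Superposition: R_A = 2557/48 kN, R_B = 5123/48 kN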